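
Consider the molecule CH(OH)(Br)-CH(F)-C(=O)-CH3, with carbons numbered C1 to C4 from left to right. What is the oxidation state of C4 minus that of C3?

-5

C4: 1C, 3H → 0 − 3 = -3
C3: 2C, 2O → 0 + 2 = +2
Difference: -3 − (+2) = -5.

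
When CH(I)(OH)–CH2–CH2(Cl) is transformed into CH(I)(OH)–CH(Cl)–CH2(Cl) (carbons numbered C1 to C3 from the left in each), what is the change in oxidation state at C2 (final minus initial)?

+2

Before: C2 has 2 bonds to C, 2 bonds to H → oxidation state -2.
After: C2 has 2 bonds to C, 1 bond to H, 1 bond to Cl → oxidation state 0.
Δ = 0 − (-2) = +2, so this is an oxidation at C2.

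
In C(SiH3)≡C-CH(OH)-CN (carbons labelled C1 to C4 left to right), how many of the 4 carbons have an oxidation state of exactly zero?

2

Count +1 for every bond to an atom more electronegative than carbon and −1 for every bond to one less electronegative; C–C bonds are 0. Tallying each carbon:
C1: 3C, 1Si → 0 − 1 = -1
C2: 4C → 0 = 0
C3: 2C, 1H, 1O → 0 − 1 + 1 = 0
C4: 1C, 3N → 0 + 3 = +3
2 carbons (C2, C3) meet the condition.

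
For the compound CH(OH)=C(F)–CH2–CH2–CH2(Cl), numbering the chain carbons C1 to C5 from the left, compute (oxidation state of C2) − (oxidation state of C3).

+3

C2: 3C, 1F → 0 + 1 = +1
C3: 2C, 2H → 0 − 2 = -2
Difference: +1 − (-2) = +3.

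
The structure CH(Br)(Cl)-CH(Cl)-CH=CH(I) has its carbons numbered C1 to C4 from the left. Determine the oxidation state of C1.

+1

Bonds to more-electronegative neighbours contribute +1 each, bonds to H or metals contribute −1 each, and C–C bonds contribute 0.
C1 has one bond to C (0), one bond to Br (+1), one bond to H (-1), one bond to Cl (+1).
Oxidation state = 0 + 1 − 1 + 1 = +1.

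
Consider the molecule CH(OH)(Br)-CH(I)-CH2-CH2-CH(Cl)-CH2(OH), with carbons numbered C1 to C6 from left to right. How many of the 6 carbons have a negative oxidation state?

Assign +1 per bond to O/N/halogen, −1 per bond to H or an electropositive element, and 0 per bond to carbon. Tallying each carbon:
C1: 1C, 1H, 1O, 1Br → 0 − 1 + 1 + 1 = +1
C2: 2C, 1H, 1I → 0 − 1 + 1 = 0
C3: 2C, 2H → 0 − 2 = -2
C4: 2C, 2H → 0 − 2 = -2
C5: 2C, 1H, 1Cl → 0 − 1 + 1 = 0
C6: 1C, 2H, 1O → 0 − 2 + 1 = -1
3 carbons (C3, C4, C6) meet the condition.

3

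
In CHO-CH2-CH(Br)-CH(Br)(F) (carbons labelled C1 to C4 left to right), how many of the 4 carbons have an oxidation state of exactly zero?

Tallying each carbon's bonds:
C1: 1C, 1H, 2O → 0 − 1 + 2 = +1
C2: 2C, 2H → 0 − 2 = -2
C3: 2C, 1H, 1Br → 0 − 1 + 1 = 0
C4: 1C, 1H, 1F, 1Br → 0 − 1 + 1 + 1 = +1
1 carbon (C3) meets the condition.

1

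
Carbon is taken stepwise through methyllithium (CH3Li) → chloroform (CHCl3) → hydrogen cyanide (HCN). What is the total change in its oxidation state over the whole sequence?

+6

Carbon oxidation states along the series — methyllithium: -4, chloroform: +2, hydrogen cyanide: +2.
Net change = +2 − (-4) = +6.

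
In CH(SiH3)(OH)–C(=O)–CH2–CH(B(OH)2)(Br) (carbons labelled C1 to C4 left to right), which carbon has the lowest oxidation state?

C3

Tallying each carbon's bonds:
C1: 1C, 1H, 1O, 1Si → 0 − 1 + 1 − 1 = -1
C2: 2C, 2O → 0 + 2 = +2
C3: 2C, 2H → 0 − 2 = -2
C4: 1C, 1H, 1Br, 1B → 0 − 1 + 1 − 1 = -1
The most reduced carbon is C3 at -2.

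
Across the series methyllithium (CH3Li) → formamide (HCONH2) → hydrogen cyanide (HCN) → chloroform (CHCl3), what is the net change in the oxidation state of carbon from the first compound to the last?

+6

Carbon oxidation states along the series — methyllithium: -4, formamide: +2, hydrogen cyanide: +2, chloroform: +2.
Net change = +2 − (-4) = +6.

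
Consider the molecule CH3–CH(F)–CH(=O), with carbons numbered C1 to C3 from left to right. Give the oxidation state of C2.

0

C2 has one bond to C (0), one bond to C (0), one bond to H (-1), one bond to F (+1).
Oxidation state = 0 + 0 − 1 + 1 = 0.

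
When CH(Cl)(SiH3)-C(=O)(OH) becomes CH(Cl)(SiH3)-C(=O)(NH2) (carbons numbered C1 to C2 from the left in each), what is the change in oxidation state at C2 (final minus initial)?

Before: C2 has 1 bond to C, 3 bonds to O → oxidation state +3.
After: C2 has 1 bond to C, 2 bonds to O, 1 bond to N → oxidation state +3.
Δ = +3 − (+3) = 0, so no net redox change at C2.

0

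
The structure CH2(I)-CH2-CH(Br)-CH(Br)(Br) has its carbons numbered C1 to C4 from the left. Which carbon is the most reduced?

Assign +1 per bond to O/N/halogen, −1 per bond to H or an electropositive element, and 0 per bond to carbon. Tallying each carbon:
C1: 1C, 2H, 1I → 0 − 2 + 1 = -1
C2: 2C, 2H → 0 − 2 = -2
C3: 2C, 1H, 1Br → 0 − 1 + 1 = 0
C4: 1C, 1H, 2Br → 0 − 1 + 2 = +1
The most reduced carbon is C2 at -2.

C2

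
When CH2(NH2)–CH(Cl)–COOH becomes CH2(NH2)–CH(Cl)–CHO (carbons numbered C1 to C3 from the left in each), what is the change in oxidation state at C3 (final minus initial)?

-2

Before: C3 has 1 bond to C, 3 bonds to O → oxidation state +3.
After: C3 has 1 bond to C, 1 bond to H, 2 bonds to O → oxidation state +1.
Δ = +1 − (+3) = -2, so this is a reduction at C3.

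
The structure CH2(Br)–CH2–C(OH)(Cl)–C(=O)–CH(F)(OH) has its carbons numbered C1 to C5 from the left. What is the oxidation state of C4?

+2

Assign +1 per bond to O/N/halogen, −1 per bond to H or an electropositive element, and 0 per bond to carbon.
C4 has one bond to C (0), one bond to C (0), a double bond to O (2×+1 = +2).
Oxidation state = 0 + 0 + 2 = +2.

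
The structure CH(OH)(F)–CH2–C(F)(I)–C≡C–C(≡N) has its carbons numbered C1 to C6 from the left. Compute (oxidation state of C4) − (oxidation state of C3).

C4: 4C → 0 = 0
C3: 2C, 1F, 1I → 0 + 1 + 1 = +2
Difference: 0 − (+2) = -2.

-2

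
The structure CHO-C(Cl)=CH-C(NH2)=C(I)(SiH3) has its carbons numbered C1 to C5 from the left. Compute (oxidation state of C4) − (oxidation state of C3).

C4: 3C, 1N → 0 + 1 = +1
C3: 3C, 1H → 0 − 1 = -1
Difference: +1 − (-1) = +2.

+2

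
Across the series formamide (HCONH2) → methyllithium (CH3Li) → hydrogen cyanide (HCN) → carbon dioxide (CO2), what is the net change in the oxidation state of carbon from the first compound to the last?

Carbon oxidation states along the series — formamide: +2, methyllithium: -4, hydrogen cyanide: +2, carbon dioxide: +4.
Net change = +4 − (+2) = +2.

+2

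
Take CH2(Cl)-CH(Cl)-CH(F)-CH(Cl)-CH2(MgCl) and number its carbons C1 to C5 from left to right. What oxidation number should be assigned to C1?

-1

C1 has one bond to C (0), one bond to Cl (+1), one bond to H (-1), one bond to H (-1).
Oxidation state = 0 + 1 − 1 − 1 = -1.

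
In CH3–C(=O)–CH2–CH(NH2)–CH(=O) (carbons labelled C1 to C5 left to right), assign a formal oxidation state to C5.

Bonds to more-electronegative neighbours contribute +1 each, bonds to H or metals contribute −1 each, and C–C bonds contribute 0.
C5 has one bond to C (0), one bond to H (-1), a double bond to O (2×+1 = +2).
Oxidation state = 0 − 1 + 2 = +1.

+1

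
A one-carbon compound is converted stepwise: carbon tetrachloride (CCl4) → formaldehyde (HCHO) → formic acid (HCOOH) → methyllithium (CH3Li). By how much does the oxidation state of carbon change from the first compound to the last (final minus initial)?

-8

Carbon oxidation states along the series — carbon tetrachloride: +4, formaldehyde: 0, formic acid: +2, methyllithium: -4.
Net change = -4 − (+4) = -8.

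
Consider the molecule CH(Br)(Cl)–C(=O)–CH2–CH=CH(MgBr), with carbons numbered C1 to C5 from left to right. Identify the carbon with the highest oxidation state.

C2

Tallying each carbon's bonds:
C1: 1C, 1H, 1Cl, 1Br → 0 − 1 + 1 + 1 = +1
C2: 2C, 2O → 0 + 2 = +2
C3: 2C, 2H → 0 − 2 = -2
C4: 3C, 1H → 0 − 1 = -1
C5: 2C, 1H, 1Mg → 0 − 1 − 1 = -2
The most oxidised carbon is C2 at +2.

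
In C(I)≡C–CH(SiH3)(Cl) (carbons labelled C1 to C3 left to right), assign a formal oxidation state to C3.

C3 has one bond to C (0), one bond to Si (-1), one bond to H (-1), one bond to Cl (+1).
Oxidation state = 0 − 1 − 1 + 1 = -1.

-1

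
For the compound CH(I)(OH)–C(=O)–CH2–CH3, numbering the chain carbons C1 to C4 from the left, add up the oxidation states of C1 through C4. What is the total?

Each bond to a more electronegative atom (O, N, halogen) counts +1, each bond to a less electronegative atom (H, metal, B, Si) counts −1, and each C–C bond counts 0. Tallying each carbon:
C1: 1C, 1H, 1O, 1I → 0 − 1 + 1 + 1 = +1
C2: 2C, 2O → 0 + 2 = +2
C3: 2C, 2H → 0 − 2 = -2
C4: 1C, 3H → 0 − 3 = -3
Sum = +1 + 2 − 2 − 3 = -2.

-2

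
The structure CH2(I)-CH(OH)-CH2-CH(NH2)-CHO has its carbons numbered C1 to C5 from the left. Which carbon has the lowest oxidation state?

C3

Assign +1 per bond to O/N/halogen, −1 per bond to H or an electropositive element, and 0 per bond to carbon. Tallying each carbon:
C1: 1C, 2H, 1I → 0 − 2 + 1 = -1
C2: 2C, 1H, 1O → 0 − 1 + 1 = 0
C3: 2C, 2H → 0 − 2 = -2
C4: 2C, 1H, 1N → 0 − 1 + 1 = 0
C5: 1C, 1H, 2O → 0 − 1 + 2 = +1
The most reduced carbon is C3 at -2.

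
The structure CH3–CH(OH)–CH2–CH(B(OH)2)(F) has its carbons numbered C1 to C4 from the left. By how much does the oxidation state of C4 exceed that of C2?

C4: 1C, 1H, 1F, 1B → 0 − 1 + 1 − 1 = -1
C2: 2C, 1H, 1O → 0 − 1 + 1 = 0
Difference: -1 − (0) = -1.

-1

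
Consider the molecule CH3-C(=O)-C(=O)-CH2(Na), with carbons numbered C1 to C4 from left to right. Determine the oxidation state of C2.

C2 has one bond to C (0), one bond to C (0), a double bond to O (2×+1 = +2).
Oxidation state = 0 + 0 + 2 = +2.

+2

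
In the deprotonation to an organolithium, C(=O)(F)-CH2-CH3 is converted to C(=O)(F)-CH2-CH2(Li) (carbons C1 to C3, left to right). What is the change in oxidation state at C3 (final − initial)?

Before: C3 has 1 bond to C, 3 bonds to H → oxidation state -3.
After: C3 has 1 bond to C, 2 bonds to H, 1 bond to Li → oxidation state -3.
Δ = -3 − (-3) = 0, so no net redox change at C3.

0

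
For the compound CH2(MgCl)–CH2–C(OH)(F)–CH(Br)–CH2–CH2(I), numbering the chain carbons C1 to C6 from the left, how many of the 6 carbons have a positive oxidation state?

Assign +1 per bond to O/N/halogen, −1 per bond to H or an electropositive element, and 0 per bond to carbon. Tallying each carbon:
C1: 1C, 2H, 1Mg → 0 − 2 − 1 = -3
C2: 2C, 2H → 0 − 2 = -2
C3: 2C, 1O, 1F → 0 + 1 + 1 = +2
C4: 2C, 1H, 1Br → 0 − 1 + 1 = 0
C5: 2C, 2H → 0 − 2 = -2
C6: 1C, 2H, 1I → 0 − 2 + 1 = -1
1 carbon (C3) meets the condition.

1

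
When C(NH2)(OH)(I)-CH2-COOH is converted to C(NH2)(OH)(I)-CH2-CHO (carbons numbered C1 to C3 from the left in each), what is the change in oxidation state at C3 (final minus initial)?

Before: C3 has 1 bond to C, 3 bonds to O → oxidation state +3.
After: C3 has 1 bond to C, 1 bond to H, 2 bonds to O → oxidation state +1.
Δ = +1 − (+3) = -2, so this is a reduction at C3.

-2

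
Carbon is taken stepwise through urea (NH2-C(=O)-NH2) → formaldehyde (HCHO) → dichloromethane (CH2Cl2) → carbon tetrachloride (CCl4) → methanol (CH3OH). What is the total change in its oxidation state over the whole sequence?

Carbon oxidation states along the series — urea: +4, formaldehyde: 0, dichloromethane: 0, carbon tetrachloride: +4, methanol: -2.
Net change = -2 − (+4) = -6.

-6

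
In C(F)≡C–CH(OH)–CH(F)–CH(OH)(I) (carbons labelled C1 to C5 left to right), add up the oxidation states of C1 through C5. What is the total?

+2

Tallying each carbon's bonds:
C1: 3C, 1F → 0 + 1 = +1
C2: 4C → 0 = 0
C3: 2C, 1H, 1O → 0 − 1 + 1 = 0
C4: 2C, 1H, 1F → 0 − 1 + 1 = 0
C5: 1C, 1H, 1O, 1I → 0 − 1 + 1 + 1 = +1
Sum = +1 + 0 + 0 + 0 + 1 = +2.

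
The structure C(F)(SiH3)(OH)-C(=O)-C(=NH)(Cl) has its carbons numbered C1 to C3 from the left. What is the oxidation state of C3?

+3

Each bond to a more electronegative atom (O, N, halogen) counts +1, each bond to a less electronegative atom (H, metal, B, Si) counts −1, and each C–C bond counts 0.
C3 has one bond to C (0), a double bond to N (2×+1 = +2), one bond to Cl (+1).
Oxidation state = 0 + 2 + 1 = +3.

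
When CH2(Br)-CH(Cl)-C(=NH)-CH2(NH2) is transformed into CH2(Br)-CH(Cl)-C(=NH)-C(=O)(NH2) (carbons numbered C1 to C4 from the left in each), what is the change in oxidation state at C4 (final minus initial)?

+4

Before: C4 has 1 bond to C, 2 bonds to H, 1 bond to N → oxidation state -1.
After: C4 has 1 bond to C, 2 bonds to O, 1 bond to N → oxidation state +3.
Δ = +3 − (-1) = +4, so this is an oxidation at C4.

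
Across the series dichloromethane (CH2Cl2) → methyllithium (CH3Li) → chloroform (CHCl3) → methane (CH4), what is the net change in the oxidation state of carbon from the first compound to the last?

-4

Carbon oxidation states along the series — dichloromethane: 0, methyllithium: -4, chloroform: +2, methane: -4.
Net change = -4 − (0) = -4.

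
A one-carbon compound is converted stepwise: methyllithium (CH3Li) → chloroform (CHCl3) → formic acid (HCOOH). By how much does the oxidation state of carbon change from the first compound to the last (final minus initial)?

+6

Carbon oxidation states along the series — methyllithium: -4, chloroform: +2, formic acid: +2.
Net change = +2 − (-4) = +6.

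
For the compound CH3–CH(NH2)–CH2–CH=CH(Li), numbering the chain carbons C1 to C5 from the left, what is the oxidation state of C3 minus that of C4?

-1

C3: 2C, 2H → 0 − 2 = -2
C4: 3C, 1H → 0 − 1 = -1
Difference: -2 − (-1) = -1.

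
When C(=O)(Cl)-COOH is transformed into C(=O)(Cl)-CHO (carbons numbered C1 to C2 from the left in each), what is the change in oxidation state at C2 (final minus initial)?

-2

Before: C2 has 1 bond to C, 3 bonds to O → oxidation state +3.
After: C2 has 1 bond to C, 1 bond to H, 2 bonds to O → oxidation state +1.
Δ = +1 − (+3) = -2, so this is a reduction at C2.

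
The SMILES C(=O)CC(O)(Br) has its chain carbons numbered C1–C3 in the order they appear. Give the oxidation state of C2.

C2 has one bond to C (0), one bond to C (0), one bond to H (-1), one bond to H (-1).
Oxidation state = 0 + 0 − 1 − 1 = -2.

-2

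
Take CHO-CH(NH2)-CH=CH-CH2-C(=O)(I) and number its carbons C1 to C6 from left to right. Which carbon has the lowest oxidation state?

C5

Tallying each carbon's bonds:
C1: 1C, 1H, 2O → 0 − 1 + 2 = +1
C2: 2C, 1H, 1N → 0 − 1 + 1 = 0
C3: 3C, 1H → 0 − 1 = -1
C4: 3C, 1H → 0 − 1 = -1
C5: 2C, 2H → 0 − 2 = -2
C6: 1C, 2O, 1I → 0 + 2 + 1 = +3
The most reduced carbon is C5 at -2.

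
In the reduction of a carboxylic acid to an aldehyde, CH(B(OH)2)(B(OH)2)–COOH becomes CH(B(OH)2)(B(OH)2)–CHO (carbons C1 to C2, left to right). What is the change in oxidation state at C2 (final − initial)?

-2

Before: C2 has 1 bond to C, 3 bonds to O → oxidation state +3.
After: C2 has 1 bond to C, 1 bond to H, 2 bonds to O → oxidation state +1.
Δ = +1 − (+3) = -2, so this is a reduction at C2.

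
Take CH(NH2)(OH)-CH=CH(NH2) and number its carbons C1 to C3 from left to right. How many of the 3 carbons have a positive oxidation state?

Tallying each carbon's bonds:
C1: 1C, 1H, 1O, 1N → 0 − 1 + 1 + 1 = +1
C2: 3C, 1H → 0 − 1 = -1
C3: 2C, 1H, 1N → 0 − 1 + 1 = 0
1 carbon (C1) meets the condition.

1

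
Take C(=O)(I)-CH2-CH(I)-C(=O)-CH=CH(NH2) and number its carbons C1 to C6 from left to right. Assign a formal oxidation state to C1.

+3

C1 has one bond to C (0), a double bond to O (2×+1 = +2), one bond to I (+1).
Oxidation state = 0 + 2 + 1 = +3.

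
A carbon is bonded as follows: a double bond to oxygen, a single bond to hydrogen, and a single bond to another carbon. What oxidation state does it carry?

+1

The carbon has one bond to C (0), a double bond to O (2×+1 = +2), one bond to H (-1).
Oxidation state = 0 + 2 − 1 = +1.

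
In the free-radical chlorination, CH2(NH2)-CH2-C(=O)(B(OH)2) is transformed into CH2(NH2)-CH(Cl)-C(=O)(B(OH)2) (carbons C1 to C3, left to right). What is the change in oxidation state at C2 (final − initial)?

+2

Before: C2 has 2 bonds to C, 2 bonds to H → oxidation state -2.
After: C2 has 2 bonds to C, 1 bond to H, 1 bond to Cl → oxidation state 0.
Δ = 0 − (-2) = +2, so this is an oxidation at C2.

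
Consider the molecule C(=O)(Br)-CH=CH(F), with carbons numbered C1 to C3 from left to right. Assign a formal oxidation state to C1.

+3

Each bond to a more electronegative atom (O, N, halogen) counts +1, each bond to a less electronegative atom (H, metal, B, Si) counts −1, and each C–C bond counts 0.
C1 has one bond to C (0), a double bond to O (2×+1 = +2), one bond to Br (+1).
Oxidation state = 0 + 2 + 1 = +3.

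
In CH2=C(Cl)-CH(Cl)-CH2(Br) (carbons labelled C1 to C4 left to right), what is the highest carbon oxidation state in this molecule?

Count +1 for every bond to an atom more electronegative than carbon and −1 for every bond to one less electronegative; C–C bonds are 0. Tallying each carbon:
C1: 2C, 2H → 0 − 2 = -2
C2: 3C, 1Cl → 0 + 1 = +1
C3: 2C, 1H, 1Cl → 0 − 1 + 1 = 0
C4: 1C, 2H, 1Br → 0 − 2 + 1 = -1
The highest value is +1.

+1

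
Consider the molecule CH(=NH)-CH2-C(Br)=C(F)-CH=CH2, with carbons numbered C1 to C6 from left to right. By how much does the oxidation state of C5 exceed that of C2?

+1

C5: 3C, 1H → 0 − 1 = -1
C2: 2C, 2H → 0 − 2 = -2
Difference: -1 − (-2) = +1.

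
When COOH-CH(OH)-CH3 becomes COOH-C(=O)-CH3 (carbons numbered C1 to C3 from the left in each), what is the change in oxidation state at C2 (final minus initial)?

Before: C2 has 2 bonds to C, 1 bond to H, 1 bond to O → oxidation state 0.
After: C2 has 2 bonds to C, 2 bonds to O → oxidation state +2.
Δ = +2 − (0) = +2, so this is an oxidation at C2.

+2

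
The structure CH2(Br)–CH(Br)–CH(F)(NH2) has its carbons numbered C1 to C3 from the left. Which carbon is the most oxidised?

C3

Count +1 for every bond to an atom more electronegative than carbon and −1 for every bond to one less electronegative; C–C bonds are 0. Tallying each carbon:
C1: 1C, 2H, 1Br → 0 − 2 + 1 = -1
C2: 2C, 1H, 1Br → 0 − 1 + 1 = 0
C3: 1C, 1H, 1N, 1F → 0 − 1 + 1 + 1 = +1
The most oxidised carbon is C3 at +1.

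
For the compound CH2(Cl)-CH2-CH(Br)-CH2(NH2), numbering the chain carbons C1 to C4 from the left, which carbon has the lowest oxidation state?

C2

Tallying each carbon's bonds:
C1: 1C, 2H, 1Cl → 0 − 2 + 1 = -1
C2: 2C, 2H → 0 − 2 = -2
C3: 2C, 1H, 1Br → 0 − 1 + 1 = 0
C4: 1C, 2H, 1N → 0 − 2 + 1 = -1
The most reduced carbon is C2 at -2.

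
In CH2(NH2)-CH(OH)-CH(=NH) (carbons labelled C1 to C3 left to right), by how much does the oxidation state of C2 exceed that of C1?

C2: 2C, 1H, 1O → 0 − 1 + 1 = 0
C1: 1C, 2H, 1N → 0 − 2 + 1 = -1
Difference: 0 − (-1) = +1.

+1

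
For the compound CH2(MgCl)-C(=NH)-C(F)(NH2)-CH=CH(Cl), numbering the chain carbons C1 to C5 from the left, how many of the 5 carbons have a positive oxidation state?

Assign +1 per bond to O/N/halogen, −1 per bond to H or an electropositive element, and 0 per bond to carbon. Tallying each carbon:
C1: 1C, 2H, 1Mg → 0 − 2 − 1 = -3
C2: 2C, 2N → 0 + 2 = +2
C3: 2C, 1N, 1F → 0 + 1 + 1 = +2
C4: 3C, 1H → 0 − 1 = -1
C5: 2C, 1H, 1Cl → 0 − 1 + 1 = 0
2 carbons (C2, C3) meet the condition.

2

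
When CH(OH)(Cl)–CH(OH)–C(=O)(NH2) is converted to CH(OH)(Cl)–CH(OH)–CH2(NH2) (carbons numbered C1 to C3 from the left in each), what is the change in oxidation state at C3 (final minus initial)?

Before: C3 has 1 bond to C, 2 bonds to O, 1 bond to N → oxidation state +3.
After: C3 has 1 bond to C, 2 bonds to H, 1 bond to N → oxidation state -1.
Δ = -1 − (+3) = -4, so this is a reduction at C3.

-4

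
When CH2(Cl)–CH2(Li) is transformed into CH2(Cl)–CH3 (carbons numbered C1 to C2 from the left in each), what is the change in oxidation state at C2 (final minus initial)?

Before: C2 has 1 bond to C, 2 bonds to H, 1 bond to Li → oxidation state -3.
After: C2 has 1 bond to C, 3 bonds to H → oxidation state -3.
Δ = -3 − (-3) = 0, so no net redox change at C2.

0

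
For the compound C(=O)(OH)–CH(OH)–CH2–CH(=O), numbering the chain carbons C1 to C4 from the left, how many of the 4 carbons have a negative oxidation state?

1

Tallying each carbon's bonds:
C1: 1C, 3O → 0 + 3 = +3
C2: 2C, 1H, 1O → 0 − 1 + 1 = 0
C3: 2C, 2H → 0 − 2 = -2
C4: 1C, 1H, 2O → 0 − 1 + 2 = +1
1 carbon (C3) meets the condition.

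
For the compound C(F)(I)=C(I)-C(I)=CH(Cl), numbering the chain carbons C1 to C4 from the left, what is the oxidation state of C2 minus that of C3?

C2: 3C, 1I → 0 + 1 = +1
C3: 3C, 1I → 0 + 1 = +1
Difference: +1 − (+1) = 0.

0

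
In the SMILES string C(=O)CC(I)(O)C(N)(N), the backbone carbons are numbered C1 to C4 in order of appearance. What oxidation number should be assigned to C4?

Assign +1 per bond to O/N/halogen, −1 per bond to H or an electropositive element, and 0 per bond to carbon.
C4 has one bond to C (0), one bond to N (+1), one bond to H (-1), one bond to N (+1).
Oxidation state = 0 + 1 − 1 + 1 = +1.

+1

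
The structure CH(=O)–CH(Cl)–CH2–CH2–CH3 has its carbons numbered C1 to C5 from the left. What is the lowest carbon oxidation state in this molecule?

-3

Count +1 for every bond to an atom more electronegative than carbon and −1 for every bond to one less electronegative; C–C bonds are 0. Tallying each carbon:
C1: 1C, 1H, 2O → 0 − 1 + 2 = +1
C2: 2C, 1H, 1Cl → 0 − 1 + 1 = 0
C3: 2C, 2H → 0 − 2 = -2
C4: 2C, 2H → 0 − 2 = -2
C5: 1C, 3H → 0 − 3 = -3
The lowest value is -3.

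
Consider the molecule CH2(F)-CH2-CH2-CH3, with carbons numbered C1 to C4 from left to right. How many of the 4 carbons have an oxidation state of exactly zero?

Bonds to more-electronegative neighbours contribute +1 each, bonds to H or metals contribute −1 each, and C–C bonds contribute 0. Tallying each carbon:
C1: 1C, 2H, 1F → 0 − 2 + 1 = -1
C2: 2C, 2H → 0 − 2 = -2
C3: 2C, 2H → 0 − 2 = -2
C4: 1C, 3H → 0 − 3 = -3
0 carbons meet the condition.

0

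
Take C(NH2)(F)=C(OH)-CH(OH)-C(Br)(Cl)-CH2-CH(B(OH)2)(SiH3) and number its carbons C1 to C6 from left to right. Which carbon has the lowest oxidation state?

Assign +1 per bond to O/N/halogen, −1 per bond to H or an electropositive element, and 0 per bond to carbon. Tallying each carbon:
C1: 2C, 1N, 1F → 0 + 1 + 1 = +2
C2: 3C, 1O → 0 + 1 = +1
C3: 2C, 1H, 1O → 0 − 1 + 1 = 0
C4: 2C, 1Cl, 1Br → 0 + 1 + 1 = +2
C5: 2C, 2H → 0 − 2 = -2
C6: 1C, 1H, 1B, 1Si → 0 − 1 − 1 − 1 = -3
The most reduced carbon is C6 at -3.

C6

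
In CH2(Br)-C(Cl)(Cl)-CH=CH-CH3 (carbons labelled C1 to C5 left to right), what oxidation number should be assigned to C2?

+2

C2 has one bond to C (0), one bond to C (0), one bond to Cl (+1), one bond to Cl (+1).
Oxidation state = 0 + 0 + 1 + 1 = +2.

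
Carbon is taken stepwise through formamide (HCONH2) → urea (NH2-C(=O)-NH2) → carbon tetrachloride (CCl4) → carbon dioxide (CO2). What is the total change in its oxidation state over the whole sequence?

Carbon oxidation states along the series — formamide: +2, urea: +4, carbon tetrachloride: +4, carbon dioxide: +4.
Net change = +4 − (+2) = +2.

+2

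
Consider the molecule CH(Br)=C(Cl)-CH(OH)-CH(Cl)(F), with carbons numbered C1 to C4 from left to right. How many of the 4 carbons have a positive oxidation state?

Tallying each carbon's bonds:
C1: 2C, 1H, 1Br → 0 − 1 + 1 = 0
C2: 3C, 1Cl → 0 + 1 = +1
C3: 2C, 1H, 1O → 0 − 1 + 1 = 0
C4: 1C, 1H, 1F, 1Cl → 0 − 1 + 1 + 1 = +1
2 carbons (C2, C4) meet the condition.

2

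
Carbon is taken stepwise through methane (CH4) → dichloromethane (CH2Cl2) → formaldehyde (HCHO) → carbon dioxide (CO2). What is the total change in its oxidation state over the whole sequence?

+8

Carbon oxidation states along the series — methane: -4, dichloromethane: 0, formaldehyde: 0, carbon dioxide: +4.
Net change = +4 − (-4) = +8.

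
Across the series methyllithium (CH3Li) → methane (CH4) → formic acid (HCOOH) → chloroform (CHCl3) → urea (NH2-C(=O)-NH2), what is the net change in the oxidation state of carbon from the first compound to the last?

+8

Carbon oxidation states along the series — methyllithium: -4, methane: -4, formic acid: +2, chloroform: +2, urea: +4.
Net change = +4 − (-4) = +8.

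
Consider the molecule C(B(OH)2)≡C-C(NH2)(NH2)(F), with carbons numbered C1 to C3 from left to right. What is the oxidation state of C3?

Bonds to more-electronegative neighbours contribute +1 each, bonds to H or metals contribute −1 each, and C–C bonds contribute 0.
C3 has one bond to C (0), one bond to N (+1), one bond to N (+1), one bond to F (+1).
Oxidation state = 0 + 1 + 1 + 1 = +3.

+3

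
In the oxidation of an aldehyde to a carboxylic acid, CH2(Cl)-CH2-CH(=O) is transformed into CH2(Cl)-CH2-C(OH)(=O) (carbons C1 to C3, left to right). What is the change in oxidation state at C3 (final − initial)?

Before: C3 has 1 bond to C, 1 bond to H, 2 bonds to O → oxidation state +1.
After: C3 has 1 bond to C, 3 bonds to O → oxidation state +3.
Δ = +3 − (+1) = +2, so this is an oxidation at C3.

+2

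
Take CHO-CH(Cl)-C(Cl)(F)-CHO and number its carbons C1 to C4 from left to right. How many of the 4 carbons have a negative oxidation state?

0

Tallying each carbon's bonds:
C1: 1C, 1H, 2O → 0 − 1 + 2 = +1
C2: 2C, 1H, 1Cl → 0 − 1 + 1 = 0
C3: 2C, 1F, 1Cl → 0 + 1 + 1 = +2
C4: 1C, 1H, 2O → 0 − 1 + 2 = +1
0 carbons meet the condition.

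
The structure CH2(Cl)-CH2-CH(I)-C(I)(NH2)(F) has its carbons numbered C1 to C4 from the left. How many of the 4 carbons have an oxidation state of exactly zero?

1

Assign +1 per bond to O/N/halogen, −1 per bond to H or an electropositive element, and 0 per bond to carbon. Tallying each carbon:
C1: 1C, 2H, 1Cl → 0 − 2 + 1 = -1
C2: 2C, 2H → 0 − 2 = -2
C3: 2C, 1H, 1I → 0 − 1 + 1 = 0
C4: 1C, 1N, 1F, 1I → 0 + 1 + 1 + 1 = +3
1 carbon (C3) meets the condition.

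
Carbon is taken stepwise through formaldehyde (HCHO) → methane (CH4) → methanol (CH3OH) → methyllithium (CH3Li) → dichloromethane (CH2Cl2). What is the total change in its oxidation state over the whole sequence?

0

Carbon oxidation states along the series — formaldehyde: 0, methane: -4, methanol: -2, methyllithium: -4, dichloromethane: 0.
Net change = 0 − (0) = 0.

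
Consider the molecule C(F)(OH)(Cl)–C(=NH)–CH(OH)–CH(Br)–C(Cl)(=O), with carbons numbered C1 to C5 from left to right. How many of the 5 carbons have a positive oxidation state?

3

Tallying each carbon's bonds:
C1: 1C, 1O, 1F, 1Cl → 0 + 1 + 1 + 1 = +3
C2: 2C, 2N → 0 + 2 = +2
C3: 2C, 1H, 1O → 0 − 1 + 1 = 0
C4: 2C, 1H, 1Br → 0 − 1 + 1 = 0
C5: 1C, 2O, 1Cl → 0 + 2 + 1 = +3
3 carbons (C1, C2, C5) meet the condition.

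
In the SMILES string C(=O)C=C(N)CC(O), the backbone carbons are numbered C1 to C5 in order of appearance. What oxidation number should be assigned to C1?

+1

Bonds to more-electronegative neighbours contribute +1 each, bonds to H or metals contribute −1 each, and C–C bonds contribute 0.
C1 has one bond to C (0), a double bond to O (2×+1 = +2), one bond to H (-1).
Oxidation state = 0 + 2 − 1 = +1.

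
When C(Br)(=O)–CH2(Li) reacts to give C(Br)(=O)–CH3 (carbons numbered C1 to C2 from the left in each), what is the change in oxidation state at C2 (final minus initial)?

Before: C2 has 1 bond to C, 2 bonds to H, 1 bond to Li → oxidation state -3.
After: C2 has 1 bond to C, 3 bonds to H → oxidation state -3.
Δ = -3 − (-3) = 0, so no net redox change at C2.

0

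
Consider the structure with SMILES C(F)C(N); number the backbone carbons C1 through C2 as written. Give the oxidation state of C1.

Bonds to more-electronegative neighbours contribute +1 each, bonds to H or metals contribute −1 each, and C–C bonds contribute 0.
C1 has one bond to C (0), one bond to H (-1), one bond to F (+1), one bond to H (-1).
Oxidation state = 0 − 1 + 1 − 1 = -1.

-1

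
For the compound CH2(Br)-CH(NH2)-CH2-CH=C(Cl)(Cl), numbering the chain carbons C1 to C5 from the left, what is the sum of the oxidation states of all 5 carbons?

Tallying each carbon's bonds:
C1: 1C, 2H, 1Br → 0 − 2 + 1 = -1
C2: 2C, 1H, 1N → 0 − 1 + 1 = 0
C3: 2C, 2H → 0 − 2 = -2
C4: 3C, 1H → 0 − 1 = -1
C5: 2C, 2Cl → 0 + 2 = +2
Sum = -1 + 0 − 2 − 1 + 2 = -2.

-2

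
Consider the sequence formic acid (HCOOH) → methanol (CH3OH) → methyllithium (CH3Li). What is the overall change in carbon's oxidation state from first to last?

Carbon oxidation states along the series — formic acid: +2, methanol: -2, methyllithium: -4.
Net change = -4 − (+2) = -6.

-6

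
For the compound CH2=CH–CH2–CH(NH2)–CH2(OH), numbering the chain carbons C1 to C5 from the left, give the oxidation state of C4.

Each bond to a more electronegative atom (O, N, halogen) counts +1, each bond to a less electronegative atom (H, metal, B, Si) counts −1, and each C–C bond counts 0.
C4 has one bond to C (0), one bond to C (0), one bond to H (-1), one bond to N (+1).
Oxidation state = 0 + 0 − 1 + 1 = 0.

0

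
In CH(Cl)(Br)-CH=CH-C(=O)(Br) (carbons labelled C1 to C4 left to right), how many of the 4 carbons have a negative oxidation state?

Each bond to a more electronegative atom (O, N, halogen) counts +1, each bond to a less electronegative atom (H, metal, B, Si) counts −1, and each C–C bond counts 0. Tallying each carbon:
C1: 1C, 1H, 1Cl, 1Br → 0 − 1 + 1 + 1 = +1
C2: 3C, 1H → 0 − 1 = -1
C3: 3C, 1H → 0 − 1 = -1
C4: 1C, 2O, 1Br → 0 + 2 + 1 = +3
2 carbons (C2, C3) meet the condition.

2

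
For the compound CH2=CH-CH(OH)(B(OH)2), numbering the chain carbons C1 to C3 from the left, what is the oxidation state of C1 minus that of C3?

C1: 2C, 2H → 0 − 2 = -2
C3: 1C, 1H, 1O, 1B → 0 − 1 + 1 − 1 = -1
Difference: -2 − (-1) = -1.

-1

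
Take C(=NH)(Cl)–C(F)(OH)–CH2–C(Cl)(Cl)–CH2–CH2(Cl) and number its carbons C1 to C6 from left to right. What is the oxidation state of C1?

Bonds to more-electronegative neighbours contribute +1 each, bonds to H or metals contribute −1 each, and C–C bonds contribute 0.
C1 has one bond to C (0), a double bond to N (2×+1 = +2), one bond to Cl (+1).
Oxidation state = 0 + 2 + 1 = +3.

+3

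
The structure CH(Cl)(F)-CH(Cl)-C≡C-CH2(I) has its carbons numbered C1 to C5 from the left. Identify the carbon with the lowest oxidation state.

C5

Each bond to a more electronegative atom (O, N, halogen) counts +1, each bond to a less electronegative atom (H, metal, B, Si) counts −1, and each C–C bond counts 0. Tallying each carbon:
C1: 1C, 1H, 1F, 1Cl → 0 − 1 + 1 + 1 = +1
C2: 2C, 1H, 1Cl → 0 − 1 + 1 = 0
C3: 4C → 0 = 0
C4: 4C → 0 = 0
C5: 1C, 2H, 1I → 0 − 2 + 1 = -1
The most reduced carbon is C5 at -1.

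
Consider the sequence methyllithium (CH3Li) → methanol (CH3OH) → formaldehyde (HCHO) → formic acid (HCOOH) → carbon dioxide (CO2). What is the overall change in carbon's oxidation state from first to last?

+8

Carbon oxidation states along the series — methyllithium: -4, methanol: -2, formaldehyde: 0, formic acid: +2, carbon dioxide: +4.
Net change = +4 − (-4) = +8.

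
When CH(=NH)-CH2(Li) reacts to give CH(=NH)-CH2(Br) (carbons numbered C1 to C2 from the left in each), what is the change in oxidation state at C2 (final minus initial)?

+2

Before: C2 has 1 bond to C, 2 bonds to H, 1 bond to Li → oxidation state -3.
After: C2 has 1 bond to C, 2 bonds to H, 1 bond to Br → oxidation state -1.
Δ = -1 − (-3) = +2, so this is an oxidation at C2.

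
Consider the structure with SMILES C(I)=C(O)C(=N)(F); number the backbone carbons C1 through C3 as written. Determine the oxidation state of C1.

Bonds to more-electronegative neighbours contribute +1 each, bonds to H or metals contribute −1 each, and C–C bonds contribute 0.
C1 has a double bond to C (2×0 = 0), one bond to H (-1), one bond to I (+1).
Oxidation state = 0 − 1 + 1 = 0.

0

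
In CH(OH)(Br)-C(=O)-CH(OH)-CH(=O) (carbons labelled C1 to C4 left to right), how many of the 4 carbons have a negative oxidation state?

0

Count +1 for every bond to an atom more electronegative than carbon and −1 for every bond to one less electronegative; C–C bonds are 0. Tallying each carbon:
C1: 1C, 1H, 1O, 1Br → 0 − 1 + 1 + 1 = +1
C2: 2C, 2O → 0 + 2 = +2
C3: 2C, 1H, 1O → 0 − 1 + 1 = 0
C4: 1C, 1H, 2O → 0 − 1 + 2 = +1
0 carbons meet the condition.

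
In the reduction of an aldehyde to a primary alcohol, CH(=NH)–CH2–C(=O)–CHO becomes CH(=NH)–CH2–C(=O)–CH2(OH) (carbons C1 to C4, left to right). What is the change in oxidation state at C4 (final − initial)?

Before: C4 has 1 bond to C, 1 bond to H, 2 bonds to O → oxidation state +1.
After: C4 has 1 bond to C, 2 bonds to H, 1 bond to O → oxidation state -1.
Δ = -1 − (+1) = -2, so this is a reduction at C4.

-2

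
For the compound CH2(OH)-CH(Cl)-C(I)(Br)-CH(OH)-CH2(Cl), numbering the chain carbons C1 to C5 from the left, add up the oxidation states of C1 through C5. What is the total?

0

Tallying each carbon's bonds:
C1: 1C, 2H, 1O → 0 − 2 + 1 = -1
C2: 2C, 1H, 1Cl → 0 − 1 + 1 = 0
C3: 2C, 1Br, 1I → 0 + 1 + 1 = +2
C4: 2C, 1H, 1O → 0 − 1 + 1 = 0
C5: 1C, 2H, 1Cl → 0 − 2 + 1 = -1
Sum = -1 + 0 + 2 + 0 − 1 = 0.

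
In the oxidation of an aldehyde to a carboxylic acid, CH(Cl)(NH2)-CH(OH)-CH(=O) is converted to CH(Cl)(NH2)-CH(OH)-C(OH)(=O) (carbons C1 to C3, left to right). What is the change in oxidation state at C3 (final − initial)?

Before: C3 has 1 bond to C, 1 bond to H, 2 bonds to O → oxidation state +1.
After: C3 has 1 bond to C, 3 bonds to O → oxidation state +3.
Δ = +3 − (+1) = +2, so this is an oxidation at C3.

+2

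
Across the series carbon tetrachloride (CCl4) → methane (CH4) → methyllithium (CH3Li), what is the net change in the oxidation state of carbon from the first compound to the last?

Carbon oxidation states along the series — carbon tetrachloride: +4, methane: -4, methyllithium: -4.
Net change = -4 − (+4) = -8.

-8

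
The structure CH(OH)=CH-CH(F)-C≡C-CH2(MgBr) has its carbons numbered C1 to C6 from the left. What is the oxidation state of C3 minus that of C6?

+3

C3: 2C, 1H, 1F → 0 − 1 + 1 = 0
C6: 1C, 2H, 1Mg → 0 − 2 − 1 = -3
Difference: 0 − (-3) = +3.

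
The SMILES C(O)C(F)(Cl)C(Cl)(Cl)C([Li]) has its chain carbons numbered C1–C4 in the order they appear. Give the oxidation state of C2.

+2

C2 has one bond to C (0), one bond to C (0), one bond to F (+1), one bond to Cl (+1).
Oxidation state = 0 + 0 + 1 + 1 = +2.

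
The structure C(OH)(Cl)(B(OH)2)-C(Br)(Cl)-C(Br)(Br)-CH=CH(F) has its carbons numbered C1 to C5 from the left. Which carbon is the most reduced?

Assign +1 per bond to O/N/halogen, −1 per bond to H or an electropositive element, and 0 per bond to carbon. Tallying each carbon:
C1: 1C, 1O, 1Cl, 1B → 0 + 1 + 1 − 1 = +1
C2: 2C, 1Cl, 1Br → 0 + 1 + 1 = +2
C3: 2C, 2Br → 0 + 2 = +2
C4: 3C, 1H → 0 − 1 = -1
C5: 2C, 1H, 1F → 0 − 1 + 1 = 0
The most reduced carbon is C4 at -1.

C4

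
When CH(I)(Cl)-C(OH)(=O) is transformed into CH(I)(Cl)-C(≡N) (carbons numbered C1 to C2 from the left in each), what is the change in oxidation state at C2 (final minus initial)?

0

Before: C2 has 1 bond to C, 3 bonds to O → oxidation state +3.
After: C2 has 1 bond to C, 3 bonds to N → oxidation state +3.
Δ = +3 − (+3) = 0, so no net redox change at C2.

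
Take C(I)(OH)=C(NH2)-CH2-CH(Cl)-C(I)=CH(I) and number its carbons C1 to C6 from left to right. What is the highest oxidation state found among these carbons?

Tallying each carbon's bonds:
C1: 2C, 1O, 1I → 0 + 1 + 1 = +2
C2: 3C, 1N → 0 + 1 = +1
C3: 2C, 2H → 0 − 2 = -2
C4: 2C, 1H, 1Cl → 0 − 1 + 1 = 0
C5: 3C, 1I → 0 + 1 = +1
C6: 2C, 1H, 1I → 0 − 1 + 1 = 0
The highest value is +2.

+2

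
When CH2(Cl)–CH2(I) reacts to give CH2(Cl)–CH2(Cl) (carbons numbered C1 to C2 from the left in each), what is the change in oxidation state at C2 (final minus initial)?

0

Before: C2 has 1 bond to C, 2 bonds to H, 1 bond to I → oxidation state -1.
After: C2 has 1 bond to C, 2 bonds to H, 1 bond to Cl → oxidation state -1.
Δ = -1 − (-1) = 0, so no net redox change at C2.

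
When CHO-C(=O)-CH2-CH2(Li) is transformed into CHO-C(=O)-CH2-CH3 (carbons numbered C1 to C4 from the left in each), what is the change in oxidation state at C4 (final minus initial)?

Before: C4 has 1 bond to C, 2 bonds to H, 1 bond to Li → oxidation state -3.
After: C4 has 1 bond to C, 3 bonds to H → oxidation state -3.
Δ = -3 − (-3) = 0, so no net redox change at C4.

0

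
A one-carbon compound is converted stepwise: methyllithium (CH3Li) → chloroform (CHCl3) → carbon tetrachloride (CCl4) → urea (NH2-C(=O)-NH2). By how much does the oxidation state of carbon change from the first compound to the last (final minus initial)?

+8

Carbon oxidation states along the series — methyllithium: -4, chloroform: +2, carbon tetrachloride: +4, urea: +4.
Net change = +4 − (-4) = +8.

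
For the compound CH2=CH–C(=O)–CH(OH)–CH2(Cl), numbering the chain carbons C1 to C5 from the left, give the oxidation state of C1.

C1 has a double bond to C (2×0 = 0), one bond to H (-1), one bond to H (-1).
Oxidation state = 0 − 1 − 1 = -2.

-2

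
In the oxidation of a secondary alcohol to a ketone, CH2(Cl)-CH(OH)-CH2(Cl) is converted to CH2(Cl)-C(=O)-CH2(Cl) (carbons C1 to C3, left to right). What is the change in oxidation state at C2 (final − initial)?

Before: C2 has 2 bonds to C, 1 bond to H, 1 bond to O → oxidation state 0.
After: C2 has 2 bonds to C, 2 bonds to O → oxidation state +2.
Δ = +2 − (0) = +2, so this is an oxidation at C2.

+2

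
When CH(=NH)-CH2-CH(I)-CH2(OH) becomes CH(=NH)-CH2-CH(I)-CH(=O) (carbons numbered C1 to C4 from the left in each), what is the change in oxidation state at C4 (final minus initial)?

Before: C4 has 1 bond to C, 2 bonds to H, 1 bond to O → oxidation state -1.
After: C4 has 1 bond to C, 1 bond to H, 2 bonds to O → oxidation state +1.
Δ = +1 − (-1) = +2, so this is an oxidation at C4.

+2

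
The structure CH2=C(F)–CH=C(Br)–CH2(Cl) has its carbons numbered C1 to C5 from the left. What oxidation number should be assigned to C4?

C4 has a double bond to C (2×0 = 0), one bond to C (0), one bond to Br (+1).
Oxidation state = 0 + 0 + 1 = +1.

+1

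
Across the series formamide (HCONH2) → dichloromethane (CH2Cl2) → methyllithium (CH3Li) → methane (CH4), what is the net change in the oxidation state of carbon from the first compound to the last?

-6

Carbon oxidation states along the series — formamide: +2, dichloromethane: 0, methyllithium: -4, methane: -4.
Net change = -4 − (+2) = -6.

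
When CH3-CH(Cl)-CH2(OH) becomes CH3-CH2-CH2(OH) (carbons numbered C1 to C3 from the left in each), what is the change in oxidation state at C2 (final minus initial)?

Before: C2 has 2 bonds to C, 1 bond to H, 1 bond to Cl → oxidation state 0.
After: C2 has 2 bonds to C, 2 bonds to H → oxidation state -2.
Δ = -2 − (0) = -2, so this is a reduction at C2.

-2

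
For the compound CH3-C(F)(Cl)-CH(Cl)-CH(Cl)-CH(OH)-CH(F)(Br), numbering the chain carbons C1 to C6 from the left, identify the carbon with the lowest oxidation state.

C1

Tallying each carbon's bonds:
C1: 1C, 3H → 0 − 3 = -3
C2: 2C, 1F, 1Cl → 0 + 1 + 1 = +2
C3: 2C, 1H, 1Cl → 0 − 1 + 1 = 0
C4: 2C, 1H, 1Cl → 0 − 1 + 1 = 0
C5: 2C, 1H, 1O → 0 − 1 + 1 = 0
C6: 1C, 1H, 1F, 1Br → 0 − 1 + 1 + 1 = +1
The most reduced carbon is C1 at -3.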